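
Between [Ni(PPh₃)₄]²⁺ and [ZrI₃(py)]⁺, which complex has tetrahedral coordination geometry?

[ZrI₃(py)]⁺

For [Ni(PPh₃)₄]²⁺: Summing ligand charges against the +2 overall charge gives an oxidation state of +2 for nickel. Nickel is a group-10 element; Ni(II) is therefore d⁸. Triphenylphosphine is a strong-field ligand (high in the spectrochemical series). A 3d d⁸ ion with strong-field ligands gains enough CFSE to favour square planar over tetrahedral. → square planar.
For [ZrI₃(py)]⁺: Each iodide is −1; pyridine is neutral; balancing the +1 overall charge requires Zr(IV). Zirconium is a group-4 element; Zr(IV) is therefore d⁰. A d⁰ ion has no crystal-field stabilisation preference between square planar and tetrahedral, so four ligands adopt the sterically favoured tetrahedral geometry. → tetrahedral.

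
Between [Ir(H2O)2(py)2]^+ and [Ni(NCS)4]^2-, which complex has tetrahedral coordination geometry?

For [Ir(H2O)2(py)2]^+: Ligand charges: water is neutral; pyridine is neutral. With an overall charge of +1 the iridium centre must be in the +1 oxidation state. Ir sits in group 9, so the d-electron count is 9 − 1 = 8. A 5d d⁸ ion has a large crystal-field splitting; square planar leaves the high-energy d_{x²−y²} orbital empty and maximises CFSE. → square planar.
For [Ni(NCS)4]^2-: Summing ligand charges against the −2 overall charge gives an oxidation state of +2 for nickel. Group 10 minus oxidation state 2 gives a d⁸ configuration. Isothiocyanate is a weak-field ligand. With weak-field ligands the CFSE gain from square planar is small, so a 3d d⁸ ion takes the sterically preferred tetrahedral geometry. → tetrahedral.

[Ni(NCS)4]^2-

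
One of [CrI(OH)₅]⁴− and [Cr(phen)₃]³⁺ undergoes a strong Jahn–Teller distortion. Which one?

[CrI(OH)₅]⁴−: Each iodide is −1; each hydroxide is −1; balancing the −4 overall charge requires Cr(II). Group 6 minus oxidation state 2 gives a d⁴ configuration. Hydroxide and iodide are weak-field ligands for a first-row metal, so the complex is high-spin. The t₂g³e_g¹ (high-spin) configuration has an unevenly filled e_g set; the Jahn–Teller theorem predicts a tetragonal distortion (typically axial elongation) to lift the degeneracy.
[Cr(phen)₃]³⁺: Ligand charges: 1,10-phenanthroline is neutral. With an overall charge of +3 the chromium centre must be in the +3 oxidation state. Group 6 minus oxidation state 3 gives a d³ configuration. The d³ configuration leaves the e_g set evenly filled (or empty) — no strong Jahn–Teller driving force.

[CrI(OH)₅]⁴−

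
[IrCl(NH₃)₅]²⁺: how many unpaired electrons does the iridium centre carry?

Each chloride is −1; ammonia is neutral; balancing the +2 overall charge requires Ir(III).
Iridium is a group-9 element; Ir(III) is therefore d⁶.
The spin state decides the count: a 5d ion has a large Δₒ and is invariably low-spin.
An octahedral low-spin d⁶ ion is t₂g⁶e_g⁰, giving 0 unpaired electrons.

0 unpaired electrons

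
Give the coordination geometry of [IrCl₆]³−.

Each chloride is −1; balancing the −3 overall charge requires Ir(III).
Ir sits in group 9, so the d-electron count is 9 − 3 = 6.
Coordination number: 6.
Six donors around a single metal centre give an octahedral coordination sphere.

octahedral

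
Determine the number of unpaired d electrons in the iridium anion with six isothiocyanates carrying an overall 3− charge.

Summing ligand charges against the −3 overall charge gives an oxidation state of +3 for iridium.
Iridium is a group-9 element; Ir(III) is therefore d⁶.
The spin state decides the count: a 5d ion has a large Δₒ and is invariably low-spin.
An octahedral low-spin d⁶ ion is t₂g⁶e_g⁰, giving 0 unpaired electrons.

0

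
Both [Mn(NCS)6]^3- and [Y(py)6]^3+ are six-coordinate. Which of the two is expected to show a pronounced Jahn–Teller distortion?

[Mn(NCS)6]^3-: Each isothiocyanate is −1; balancing the −3 overall charge requires Mn(III). Manganese is a group-7 element; Mn(III) is therefore d⁴. Isothiocyanate is a weak-field ligand for a first-row metal, so the complex is high-spin. The t₂g³e_g¹ (high-spin) configuration has an unevenly filled e_g set; the Jahn–Teller theorem predicts a tetragonal distortion (typically axial elongation) to lift the degeneracy.
[Y(py)6]^3+: Pyridine is neutral; balancing the +3 overall charge requires Y(III). Y sits in group 3, so the d-electron count is 3 − 3 = 0. The d⁰ configuration leaves the e_g set evenly filled (or empty) — no strong Jahn–Teller driving force.

[Mn(NCS)6]^3-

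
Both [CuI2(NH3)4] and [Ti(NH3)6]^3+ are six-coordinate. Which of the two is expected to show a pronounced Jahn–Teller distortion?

[CuI2(NH3)4]

[CuI2(NH3)4]: Ligand charges: each iodide is −1; ammonia is neutral. With an overall charge of 0 the copper centre must be in the +2 oxidation state. Group 11 minus oxidation state 2 gives a d⁹ configuration. The t₂g⁶e_g³ configuration has an unevenly filled e_g set; the Jahn–Teller theorem predicts a tetragonal distortion (typically axial elongation) to lift the degeneracy.
[Ti(NH3)6]^3+: Ammonia is neutral; balancing the +3 overall charge requires Ti(III). Group 4 minus oxidation state 3 gives a d¹ configuration. The d¹ configuration leaves the e_g set evenly filled (or empty) — no strong Jahn–Teller driving force.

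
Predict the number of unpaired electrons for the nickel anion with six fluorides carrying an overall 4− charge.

2

Ligand charges: each fluoride is −1. With an overall charge of −4 the nickel centre must be in the +2 oxidation state.
Nickel is a group-10 element; Ni(II) is therefore d⁸.
In an octahedral field the d⁸ configuration is t₂g⁶e_g² (only one arrangement possible), giving 2 unpaired electrons.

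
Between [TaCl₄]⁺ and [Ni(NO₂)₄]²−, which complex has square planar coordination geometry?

For [TaCl₄]⁺: Each chloride is −1; balancing the +1 overall charge requires Ta(V). Ta sits in group 5, so the d-electron count is 5 − 5 = 0. A d⁰ ion has no crystal-field stabilisation preference between square planar and tetrahedral, so four ligands adopt the sterically favoured tetrahedral geometry. → tetrahedral.
For [Ni(NO₂)₄]²−: Ligand charges: each nitro (N-bound nitrite) is −1. With an overall charge of −2 the nickel centre must be in the +2 oxidation state. Nickel is a group-10 element; Ni(II) is therefore d⁸. Nitro (N-bound nitrite) is a strong-field ligand (high in the spectrochemical series). A 3d d⁸ ion with strong-field ligands gains enough CFSE to favour square planar over tetrahedral. → square planar.

[Ni(NO₂)₄]²−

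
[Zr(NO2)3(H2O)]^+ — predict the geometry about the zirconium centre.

tetrahedral

Each nitro (N-bound nitrite) is −1; water is neutral; balancing the +1 overall charge requires Zr(IV).
Zirconium is a group-4 element; Zr(IV) is therefore d⁰.
With 4 monodentate ligands the coordination number is 4.
A d⁰ ion has no crystal-field stabilisation preference between square planar and tetrahedral, so four ligands adopt the sterically favoured tetrahedral geometry.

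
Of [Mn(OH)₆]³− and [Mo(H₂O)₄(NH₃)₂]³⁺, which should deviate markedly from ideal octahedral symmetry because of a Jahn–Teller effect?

[Mn(OH)₆]³−

[Mn(OH)₆]³−: Ligand charges: each hydroxide is −1. With an overall charge of −3 the manganese centre must be in the +3 oxidation state. Manganese is a group-7 element; Mn(III) is therefore d⁴. Hydroxide is a weak-field ligand for a first-row metal, so the complex is high-spin. The t₂g³e_g¹ (high-spin) configuration has an unevenly filled e_g set; the Jahn–Teller theorem predicts a tetragonal distortion (typically axial elongation) to lift the degeneracy.
[Mo(H₂O)₄(NH₃)₂]³⁺: Ligand charges: water is neutral; ammonia is neutral. With an overall charge of +3 the molybdenum centre must be in the +3 oxidation state. Group 6 minus oxidation state 3 gives a d³ configuration. The d³ configuration leaves the e_g set evenly filled (or empty) — no strong Jahn–Teller driving force.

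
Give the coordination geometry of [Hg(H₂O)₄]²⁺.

Ligand charges: water is neutral. With an overall charge of +2 the mercury centre must be in the +2 oxidation state.
Group 12 minus oxidation state 2 gives a d¹⁰ configuration.
With 4 monodentate ligands the coordination number is 4.
A d¹⁰ ion has no crystal-field stabilisation preference between square planar and tetrahedral, so four ligands adopt the sterically favoured tetrahedral geometry.

tetrahedral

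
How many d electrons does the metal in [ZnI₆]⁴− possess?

d¹⁰

Each iodide is −1; balancing the −4 overall charge requires Zn(II).
Zinc is a group-12 element; Zn(II) is therefore d¹⁰.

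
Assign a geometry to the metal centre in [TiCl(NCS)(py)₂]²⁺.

Ligand charges: each chloride is −1; each isothiocyanate is −1; pyridine is neutral. With an overall charge of +2 the titanium centre must be in the +4 oxidation state.
Ti sits in group 4, so the d-electron count is 4 − 4 = 0.
With 4 monodentate ligands the coordination number is 4.
A d⁰ ion has no crystal-field stabilisation preference between square planar and tetrahedral, so four ligands adopt the sterically favoured tetrahedral geometry.

tetrahedral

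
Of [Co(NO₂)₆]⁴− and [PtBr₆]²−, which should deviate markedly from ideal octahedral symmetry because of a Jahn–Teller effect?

[Co(NO₂)₆]⁴−

[Co(NO₂)₆]⁴−: Summing ligand charges against the −4 overall charge gives an oxidation state of +2 for cobalt. Group 9 minus oxidation state 2 gives a d⁷ configuration. Nitro (N-bound nitrite) is a strong-field ligand (high in the spectrochemical series) for a first-row metal, so the complex is low-spin. The t₂g⁶e_g¹ (low-spin) configuration has an unevenly filled e_g set; the Jahn–Teller theorem predicts a tetragonal distortion (typically axial elongation) to lift the degeneracy.
[PtBr₆]²−: Ligand charges: each bromide is −1. With an overall charge of −2 the platinum centre must be in the +4 oxidation state. Group 10 minus oxidation state 4 gives a d⁶ configuration. A 5d ion has a large Δₒ and is invariably low-spin. The d⁶ configuration leaves the e_g set evenly filled (or empty) — no strong Jahn–Teller driving force.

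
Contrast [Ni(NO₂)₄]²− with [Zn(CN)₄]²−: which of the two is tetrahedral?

For [Ni(NO₂)₄]²−: Summing ligand charges against the −2 overall charge gives an oxidation state of +2 for nickel. Group 10 minus oxidation state 2 gives a d⁸ configuration. Nitro (N-bound nitrite) is a strong-field ligand (high in the spectrochemical series). A 3d d⁸ ion with strong-field ligands gains enough CFSE to favour square planar over tetrahedral. → square planar.
For [Zn(CN)₄]²−: Ligand charges: each cyanide is −1. With an overall charge of −2 the zinc centre must be in the +2 oxidation state. Zinc is a group-12 element; Zn(II) is therefore d¹⁰. A d¹⁰ ion has no crystal-field stabilisation preference between square planar and tetrahedral, so four ligands adopt the sterically favoured tetrahedral geometry. → tetrahedral.

[Zn(CN)₄]²−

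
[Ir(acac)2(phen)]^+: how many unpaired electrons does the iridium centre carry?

0

Ligand charges: each acetylacetonate is −1; 1,10-phenanthroline is neutral. With an overall charge of +1 the iridium centre must be in the +3 oxidation state.
Ir sits in group 9, so the d-electron count is 9 − 3 = 6.
Counting donor atoms: 2×acetylacetonate (bidentate) → 4 donors; 1×1,10-phenanthroline (bidentate) → 2 donors. Coordination number = 6.
The spin state decides the count: a 5d ion has a large Δₒ and is invariably low-spin.
An octahedral low-spin d⁶ ion is t₂g⁶e_g⁰, giving 0 unpaired electrons.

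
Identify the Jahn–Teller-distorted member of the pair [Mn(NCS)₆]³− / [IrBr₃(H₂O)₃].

[Mn(NCS)₆]³−: Summing ligand charges against the −3 overall charge gives an oxidation state of +3 for manganese. Group 7 minus oxidation state 3 gives a d⁴ configuration. Isothiocyanate is a weak-field ligand for a first-row metal, so the complex is high-spin. The t₂g³e_g¹ (high-spin) configuration has an unevenly filled e_g set; the Jahn–Teller theorem predicts a tetragonal distortion (typically axial elongation) to lift the degeneracy.
[IrBr₃(H₂O)₃]: Summing ligand charges against the 0 overall charge gives an oxidation state of +3 for iridium. Ir sits in group 9, so the d-electron count is 9 − 3 = 6. A 5d ion has a large Δₒ and is invariably low-spin. The d⁶ configuration leaves the e_g set evenly filled (or empty) — no strong Jahn–Teller driving force.

[Mn(NCS)₆]³−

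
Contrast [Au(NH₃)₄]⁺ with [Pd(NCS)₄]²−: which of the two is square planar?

[Pd(NCS)₄]²−

For [Au(NH₃)₄]⁺: Ligand charges: ammonia is neutral. With an overall charge of +1 the gold centre must be in the +1 oxidation state. Gold is a group-11 element; Au(I) is therefore d¹⁰. A d¹⁰ ion has no crystal-field stabilisation preference between square planar and tetrahedral, so four ligands adopt the sterically favoured tetrahedral geometry. → tetrahedral.
For [Pd(NCS)₄]²−: Each isothiocyanate is −1; balancing the −2 overall charge requires Pd(II). Palladium is a group-10 element; Pd(II) is therefore d⁸. A 4d d⁸ ion has a large crystal-field splitting; square planar leaves the high-energy d_{x²−y²} orbital empty and maximises CFSE. → square planar.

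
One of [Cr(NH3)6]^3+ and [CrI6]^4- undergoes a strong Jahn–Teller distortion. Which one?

[Cr(NH3)6]^3+: Ammonia is neutral; balancing the +3 overall charge requires Cr(III). Chromium is a group-6 element; Cr(III) is therefore d³. The d³ configuration leaves the e_g set evenly filled (or empty) — no strong Jahn–Teller driving force.
[CrI6]^4-: Summing ligand charges against the −4 overall charge gives an oxidation state of +2 for chromium. Chromium is a group-6 element; Cr(II) is therefore d⁴. Iodide is a weak-field ligand for a first-row metal, so the complex is high-spin. The t₂g³e_g¹ (high-spin) configuration has an unevenly filled e_g set; the Jahn–Teller theorem predicts a tetragonal distortion (typically axial elongation) to lift the degeneracy.

[CrI6]^4-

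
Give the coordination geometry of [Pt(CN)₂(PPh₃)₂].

Each cyanide is −1; triphenylphosphine is neutral; balancing the 0 overall charge requires Pt(II).
Platinum is a group-10 element; Pt(II) is therefore d⁸.
Coordination number: 4.
A 5d d⁸ ion has a large crystal-field splitting; square planar leaves the high-energy d_{x²−y²} orbital empty and maximises CFSE.

square planar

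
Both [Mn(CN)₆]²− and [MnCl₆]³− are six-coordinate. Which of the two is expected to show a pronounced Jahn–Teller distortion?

[Mn(CN)₆]²−: Each cyanide is −1; balancing the −2 overall charge requires Mn(IV). Mn sits in group 7, so the d-electron count is 7 − 4 = 3. The d³ configuration leaves the e_g set evenly filled (or empty) — no strong Jahn–Teller driving force.
[MnCl₆]³−: Each chloride is −1; balancing the −3 overall charge requires Mn(III). Group 7 minus oxidation state 3 gives a d⁴ configuration. Chloride is a weak-field ligand for a first-row metal, so the complex is high-spin. The t₂g³e_g¹ (high-spin) configuration has an unevenly filled e_g set; the Jahn–Teller theorem predicts a tetragonal distortion (typically axial elongation) to lift the degeneracy.

[MnCl₆]³−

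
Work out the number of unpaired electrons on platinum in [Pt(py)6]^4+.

Summing ligand charges against the +4 overall charge gives an oxidation state of +4 for platinum.
Platinum is a group-10 element; Pt(IV) is therefore d⁶.
The spin state decides the count: a 5d ion has a large Δₒ and is invariably low-spin.
An octahedral low-spin d⁶ ion is t₂g⁶e_g⁰, giving 0 unpaired electrons.

0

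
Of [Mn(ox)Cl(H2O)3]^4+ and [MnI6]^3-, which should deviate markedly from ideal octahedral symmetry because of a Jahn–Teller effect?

[Mn(ox)Cl(H2O)3]^4+: Each oxalate is −2; each chloride is −1; water is neutral; balancing the +4 overall charge requires Mn(VII). Manganese is a group-7 element; Mn(VII) is therefore d⁰. The d⁰ configuration leaves the e_g set evenly filled (or empty) — no strong Jahn–Teller driving force.
[MnI6]^3-: Summing ligand charges against the −3 overall charge gives an oxidation state of +3 for manganese. Manganese is a group-7 element; Mn(III) is therefore d⁴. Iodide is a weak-field ligand for a first-row metal, so the complex is high-spin. The t₂g³e_g¹ (high-spin) configuration has an unevenly filled e_g set; the Jahn–Teller theorem predicts a tetragonal distortion (typically axial elongation) to lift the degeneracy.

[MnI6]^3-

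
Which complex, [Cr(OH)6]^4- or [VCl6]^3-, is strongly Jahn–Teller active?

[Cr(OH)6]^4-: Each hydroxide is −1; balancing the −4 overall charge requires Cr(II). Chromium is a group-6 element; Cr(II) is therefore d⁴. Hydroxide is a weak-field ligand for a first-row metal, so the complex is high-spin. The t₂g³e_g¹ (high-spin) configuration has an unevenly filled e_g set; the Jahn–Teller theorem predicts a tetragonal distortion (typically axial elongation) to lift the degeneracy.
[VCl6]^3-: Each chloride is −1; balancing the −3 overall charge requires V(III). V sits in group 5, so the d-electron count is 5 − 3 = 2. The d² configuration leaves the e_g set evenly filled (or empty) — no strong Jahn–Teller driving force.

[Cr(OH)6]^4-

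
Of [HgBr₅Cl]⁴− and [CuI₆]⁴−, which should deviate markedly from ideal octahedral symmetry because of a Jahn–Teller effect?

[HgBr₅Cl]⁴−: Summing ligand charges against the −4 overall charge gives an oxidation state of +2 for mercury. Group 12 minus oxidation state 2 gives a d¹⁰ configuration. The d¹⁰ configuration leaves the e_g set evenly filled (or empty) — no strong Jahn–Teller driving force.
[CuI₆]⁴−: Summing ligand charges against the −4 overall charge gives an oxidation state of +2 for copper. Copper is a group-11 element; Cu(II) is therefore d⁹. The t₂g⁶e_g³ configuration has an unevenly filled e_g set; the Jahn–Teller theorem predicts a tetragonal distortion (typically axial elongation) to lift the degeneracy.

[CuI₆]⁴−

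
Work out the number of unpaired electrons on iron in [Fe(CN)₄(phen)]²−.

Summing ligand charges against the −2 overall charge gives an oxidation state of +2 for iron.
Fe sits in group 8, so the d-electron count is 8 − 2 = 6.
Counting donor atoms: 4×cyanide (monodentate) → 4 donors; 1×1,10-phenanthroline (bidentate) → 2 donors. Coordination number = 6.
The spin state decides the count: Cyanide is a strong-field ligand (high in the spectrochemical series) for a first-row metal, so the complex is low-spin.
An octahedral low-spin d⁶ ion is t₂g⁶e_g⁰, giving 0 unpaired electrons.

0 unpaired electrons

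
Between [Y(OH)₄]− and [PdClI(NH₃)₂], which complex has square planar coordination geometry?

[PdClI(NH₃)₂]

For [Y(OH)₄]−: Summing ligand charges against the −1 overall charge gives an oxidation state of +3 for yttrium. Y sits in group 3, so the d-electron count is 3 − 3 = 0. A d⁰ ion has no crystal-field stabilisation preference between square planar and tetrahedral, so four ligands adopt the sterically favoured tetrahedral geometry. → tetrahedral.
For [PdClI(NH₃)₂]: Summing ligand charges against the 0 overall charge gives an oxidation state of +2 for palladium. Palladium is a group-10 element; Pd(II) is therefore d⁸. A 4d d⁸ ion has a large crystal-field splitting; square planar leaves the high-energy d_{x²−y²} orbital empty and maximises CFSE. → square planar.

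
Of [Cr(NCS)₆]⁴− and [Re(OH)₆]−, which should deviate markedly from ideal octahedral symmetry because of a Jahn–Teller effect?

[Cr(NCS)₆]⁴−

[Cr(NCS)₆]⁴−: Ligand charges: each isothiocyanate is −1. With an overall charge of −4 the chromium centre must be in the +2 oxidation state. Group 6 minus oxidation state 2 gives a d⁴ configuration. Isothiocyanate is a weak-field ligand for a first-row metal, so the complex is high-spin. The t₂g³e_g¹ (high-spin) configuration has an unevenly filled e_g set; the Jahn–Teller theorem predicts a tetragonal distortion (typically axial elongation) to lift the degeneracy.
[Re(OH)₆]−: Summing ligand charges against the −1 overall charge gives an oxidation state of +5 for rhenium. Rhenium is a group-7 element; Re(V) is therefore d². The d² configuration leaves the e_g set evenly filled (or empty) — no strong Jahn–Teller driving force.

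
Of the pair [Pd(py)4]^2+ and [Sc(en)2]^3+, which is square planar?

For [Pd(py)4]^2+: Summing ligand charges against the +2 overall charge gives an oxidation state of +2 for palladium. Group 10 minus oxidation state 2 gives a d⁸ configuration. A 4d d⁸ ion has a large crystal-field splitting; square planar leaves the high-energy d_{x²−y²} orbital empty and maximises CFSE. → square planar.
For [Sc(en)2]^3+: Summing ligand charges against the +3 overall charge gives an oxidation state of +3 for scandium. Group 3 minus oxidation state 3 gives a d⁰ configuration. A d⁰ ion has no crystal-field stabilisation preference between square planar and tetrahedral, so four ligands adopt the sterically favoured tetrahedral geometry. → tetrahedral.

[Pd(py)4]^2+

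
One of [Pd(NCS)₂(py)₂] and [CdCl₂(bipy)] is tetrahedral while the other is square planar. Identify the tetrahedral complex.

[CdCl₂(bipy)]

For [Pd(NCS)₂(py)₂]: Each isothiocyanate is −1; pyridine is neutral; balancing the 0 overall charge requires Pd(II). Group 10 minus oxidation state 2 gives a d⁸ configuration. A 4d d⁸ ion has a large crystal-field splitting; square planar leaves the high-energy d_{x²−y²} orbital empty and maximises CFSE. → square planar.
For [CdCl₂(bipy)]: Summing ligand charges against the 0 overall charge gives an oxidation state of +2 for cadmium. Cd sits in group 12, so the d-electron count is 12 − 2 = 10. A d¹⁰ ion has no crystal-field stabilisation preference between square planar and tetrahedral, so four ligands adopt the sterically favoured tetrahedral geometry. → tetrahedral.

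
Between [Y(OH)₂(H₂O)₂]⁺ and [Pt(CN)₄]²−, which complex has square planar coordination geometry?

For [Y(OH)₂(H₂O)₂]⁺: Each hydroxide is −1; water is neutral; balancing the +1 overall charge requires Y(III). Yttrium is a group-3 element; Y(III) is therefore d⁰. A d⁰ ion has no crystal-field stabilisation preference between square planar and tetrahedral, so four ligands adopt the sterically favoured tetrahedral geometry. → tetrahedral.
For [Pt(CN)₄]²−: Each cyanide is −1; balancing the −2 overall charge requires Pt(II). Pt sits in group 10, so the d-electron count is 10 − 2 = 8. A 5d d⁸ ion has a large crystal-field splitting; square planar leaves the high-energy d_{x²−y²} orbital empty and maximises CFSE. → square planar.

[Pt(CN)₄]²−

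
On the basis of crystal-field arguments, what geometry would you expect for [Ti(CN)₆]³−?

octahedral

Summing ligand charges against the −3 overall charge gives an oxidation state of +3 for titanium.
Group 4 minus oxidation state 3 gives a d¹ configuration.
With 6 monodentate ligands the coordination number is 6.
Six donors around a single metal centre give an octahedral coordination sphere.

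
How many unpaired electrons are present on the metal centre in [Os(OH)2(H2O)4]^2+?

2

Ligand charges: each hydroxide is −1; water is neutral. With an overall charge of +2 the osmium centre must be in the +4 oxidation state.
Group 8 minus oxidation state 4 gives a d⁴ configuration.
The spin state decides the count: a 5d ion has a large Δₒ and is invariably low-spin.
An octahedral low-spin d⁴ ion is t₂g⁴e_g⁰, giving 2 unpaired electrons.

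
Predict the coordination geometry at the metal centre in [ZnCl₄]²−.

tetrahedral

Each chloride is −1; balancing the −2 overall charge requires Zn(II).
Zn sits in group 12, so the d-electron count is 12 − 2 = 10.
Coordination number: 4.
A d¹⁰ ion has no crystal-field stabilisation preference between square planar and tetrahedral, so four ligands adopt the sterically favoured tetrahedral geometry.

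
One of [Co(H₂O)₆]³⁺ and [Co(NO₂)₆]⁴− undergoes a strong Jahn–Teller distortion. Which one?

[Co(H₂O)₆]³⁺: Summing ligand charges against the +3 overall charge gives an oxidation state of +3 for cobalt. Group 9 minus oxidation state 3 gives a d⁶ configuration. Co(III) has an exceptionally large octahedral splitting and is low-spin with essentially every ligand except fluoride. The d⁶ configuration leaves the e_g set evenly filled (or empty) — no strong Jahn–Teller driving force.
[Co(NO₂)₆]⁴−: Ligand charges: each nitro (N-bound nitrite) is −1. With an overall charge of −4 the cobalt centre must be in the +2 oxidation state. Group 9 minus oxidation state 2 gives a d⁷ configuration. Nitro (N-bound nitrite) is a strong-field ligand (high in the spectrochemical series) for a first-row metal, so the complex is low-spin. The t₂g⁶e_g¹ (low-spin) configuration has an unevenly filled e_g set; the Jahn–Teller theorem predicts a tetragonal distortion (typically axial elongation) to lift the degeneracy.

[Co(NO₂)₆]⁴−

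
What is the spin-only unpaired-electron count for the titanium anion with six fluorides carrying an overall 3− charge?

Ligand charges: each fluoride is −1. With an overall charge of −3 the titanium centre must be in the +3 oxidation state.
Group 4 minus oxidation state 3 gives a d¹ configuration.
In an octahedral field the d¹ configuration is t₂g¹e_g⁰ (only one arrangement possible), giving 1 unpaired electron.

1 unpaired electron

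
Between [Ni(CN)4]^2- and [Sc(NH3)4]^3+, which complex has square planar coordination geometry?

[Ni(CN)4]^2-

For [Ni(CN)4]^2-: Each cyanide is −1; balancing the −2 overall charge requires Ni(II). Nickel is a group-10 element; Ni(II) is therefore d⁸. Cyanide is a strong-field ligand (high in the spectrochemical series). A 3d d⁸ ion with strong-field ligands gains enough CFSE to favour square planar over tetrahedral. → square planar.
For [Sc(NH3)4]^3+: Ammonia is neutral; balancing the +3 overall charge requires Sc(III). Scandium is a group-3 element; Sc(III) is therefore d⁰. A d⁰ ion has no crystal-field stabilisation preference between square planar and tetrahedral, so four ligands adopt the sterically favoured tetrahedral geometry. → tetrahedral.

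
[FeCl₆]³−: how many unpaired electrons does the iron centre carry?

Each chloride is −1; balancing the −3 overall charge requires Fe(III).
Iron is a group-8 element; Fe(III) is therefore d⁵.
The spin state decides the count: Chloride is a weak-field ligand for a first-row metal, so the complex is high-spin.
An octahedral high-spin d⁵ ion is t₂g³e_g², giving 5 unpaired electrons.

5 unpaired electrons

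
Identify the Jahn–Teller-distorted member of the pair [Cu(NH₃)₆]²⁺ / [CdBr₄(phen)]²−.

[Cu(NH₃)₆]²⁺

[Cu(NH₃)₆]²⁺: Summing ligand charges against the +2 overall charge gives an oxidation state of +2 for copper. Copper is a group-11 element; Cu(II) is therefore d⁹. The t₂g⁶e_g³ configuration has an unevenly filled e_g set; the Jahn–Teller theorem predicts a tetragonal distortion (typically axial elongation) to lift the degeneracy.
[CdBr₄(phen)]²−: Summing ligand charges against the −2 overall charge gives an oxidation state of +2 for cadmium. Cadmium is a group-12 element; Cd(II) is therefore d¹⁰. The d¹⁰ configuration leaves the e_g set evenly filled (or empty) — no strong Jahn–Teller driving force.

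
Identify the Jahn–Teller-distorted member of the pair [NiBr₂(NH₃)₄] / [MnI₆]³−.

[MnI₆]³−

[NiBr₂(NH₃)₄]: Summing ligand charges against the 0 overall charge gives an oxidation state of +2 for nickel. Ni sits in group 10, so the d-electron count is 10 − 2 = 8. The d⁸ configuration leaves the e_g set evenly filled (or empty) — no strong Jahn–Teller driving force.
[MnI₆]³−: Ligand charges: each iodide is −1. With an overall charge of −3 the manganese centre must be in the +3 oxidation state. Mn sits in group 7, so the d-electron count is 7 − 3 = 4. Iodide is a weak-field ligand for a first-row metal, so the complex is high-spin. The t₂g³e_g¹ (high-spin) configuration has an unevenly filled e_g set; the Jahn–Teller theorem predicts a tetragonal distortion (typically axial elongation) to lift the degeneracy.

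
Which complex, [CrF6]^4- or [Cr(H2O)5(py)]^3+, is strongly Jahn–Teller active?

[CrF6]^4-

[CrF6]^4-: Summing ligand charges against the −4 overall charge gives an oxidation state of +2 for chromium. Group 6 minus oxidation state 2 gives a d⁴ configuration. Fluoride is a weak-field ligand for a first-row metal, so the complex is high-spin. The t₂g³e_g¹ (high-spin) configuration has an unevenly filled e_g set; the Jahn–Teller theorem predicts a tetragonal distortion (typically axial elongation) to lift the degeneracy.
[Cr(H2O)5(py)]^3+: Water is neutral; pyridine is neutral; balancing the +3 overall charge requires Cr(III). Cr sits in group 6, so the d-electron count is 6 − 3 = 3. The d³ configuration leaves the e_g set evenly filled (or empty) — no strong Jahn–Teller driving force.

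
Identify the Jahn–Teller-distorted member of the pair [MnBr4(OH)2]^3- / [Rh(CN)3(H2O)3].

[MnBr4(OH)2]^3-

[MnBr4(OH)2]^3-: Each bromide is −1; each hydroxide is −1; balancing the −3 overall charge requires Mn(III). Group 7 minus oxidation state 3 gives a d⁴ configuration. Bromide and hydroxide are weak-field ligands for a first-row metal, so the complex is high-spin. The t₂g³e_g¹ (high-spin) configuration has an unevenly filled e_g set; the Jahn–Teller theorem predicts a tetragonal distortion (typically axial elongation) to lift the degeneracy.
[Rh(CN)3(H2O)3]: Summing ligand charges against the 0 overall charge gives an oxidation state of +3 for rhodium. Rh sits in group 9, so the d-electron count is 9 − 3 = 6. A 4d ion has a large Δₒ and is invariably low-spin. The d⁶ configuration leaves the e_g set evenly filled (or empty) — no strong Jahn–Teller driving force.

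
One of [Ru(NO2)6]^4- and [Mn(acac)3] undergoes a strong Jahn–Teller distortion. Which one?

[Mn(acac)3]

[Ru(NO2)6]^4-: Summing ligand charges against the −4 overall charge gives an oxidation state of +2 for ruthenium. Group 8 minus oxidation state 2 gives a d⁶ configuration. A 4d ion has a large Δₒ and is invariably low-spin. The d⁶ configuration leaves the e_g set evenly filled (or empty) — no strong Jahn–Teller driving force.
[Mn(acac)3]: Ligand charges: each acetylacetonate is −1. With an overall charge of 0 the manganese centre must be in the +3 oxidation state. Group 7 minus oxidation state 3 gives a d⁴ configuration. Acetylacetonate is a weak-field ligand for a first-row metal, so the complex is high-spin. The t₂g³e_g¹ (high-spin) configuration has an unevenly filled e_g set; the Jahn–Teller theorem predicts a tetragonal distortion (typically axial elongation) to lift the degeneracy.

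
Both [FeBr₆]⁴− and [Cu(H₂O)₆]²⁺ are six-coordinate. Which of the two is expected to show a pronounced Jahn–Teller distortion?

[Cu(H₂O)₆]²⁺

[FeBr₆]⁴−: Each bromide is −1; balancing the −4 overall charge requires Fe(II). Fe sits in group 8, so the d-electron count is 8 − 2 = 6. Bromide is a weak-field ligand for a first-row metal, so the complex is high-spin. The d⁶ configuration leaves the e_g set evenly filled (or empty) — no strong Jahn–Teller driving force.
[Cu(H₂O)₆]²⁺: Summing ligand charges against the +2 overall charge gives an oxidation state of +2 for copper. Copper is a group-11 element; Cu(II) is therefore d⁹. The t₂g⁶e_g³ configuration has an unevenly filled e_g set; the Jahn–Teller theorem predicts a tetragonal distortion (typically axial elongation) to lift the degeneracy.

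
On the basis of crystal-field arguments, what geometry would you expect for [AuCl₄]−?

square planar

Summing ligand charges against the −1 overall charge gives an oxidation state of +3 for gold.
Gold is a group-11 element; Au(III) is therefore d⁸.
With 4 monodentate ligands the coordination number is 4.
A 5d d⁸ ion has a large crystal-field splitting; square planar leaves the high-energy d_{x²−y²} orbital empty and maximises CFSE.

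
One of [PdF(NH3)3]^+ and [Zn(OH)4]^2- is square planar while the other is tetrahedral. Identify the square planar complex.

[PdF(NH3)3]^+

For [PdF(NH3)3]^+: Ligand charges: each fluoride is −1; ammonia is neutral. With an overall charge of +1 the palladium centre must be in the +2 oxidation state. Palladium is a group-10 element; Pd(II) is therefore d⁸. A 4d d⁸ ion has a large crystal-field splitting; square planar leaves the high-energy d_{x²−y²} orbital empty and maximises CFSE. → square planar.
For [Zn(OH)4]^2-: Summing ligand charges against the −2 overall charge gives an oxidation state of +2 for zinc. Zinc is a group-12 element; Zn(II) is therefore d¹⁰. A d¹⁰ ion has no crystal-field stabilisation preference between square planar and tetrahedral, so four ligands adopt the sterically favoured tetrahedral geometry. → tetrahedral.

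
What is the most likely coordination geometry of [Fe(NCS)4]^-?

Each isothiocyanate is −1; balancing the −1 overall charge requires Fe(III).
Group 8 minus oxidation state 3 gives a d⁵ configuration.
Coordination number: 4.
Isothiocyanate is a weak-field ligand.
A high-spin d⁵ ion has zero CFSE in either geometry, so four ligands adopt the sterically favoured tetrahedral geometry.

tetrahedral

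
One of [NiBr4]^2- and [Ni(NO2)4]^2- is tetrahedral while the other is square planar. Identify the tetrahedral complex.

[NiBr4]^2-

For [NiBr4]^2-: Ligand charges: each bromide is −1. With an overall charge of −2 the nickel centre must be in the +2 oxidation state. Group 10 minus oxidation state 2 gives a d⁸ configuration. Bromide is a weak-field ligand. With weak-field ligands the CFSE gain from square planar is small, so a 3d d⁸ ion takes the sterically preferred tetrahedral geometry. → tetrahedral.
For [Ni(NO2)4]^2-: Summing ligand charges against the −2 overall charge gives an oxidation state of +2 for nickel. Ni sits in group 10, so the d-electron count is 10 − 2 = 8. Nitro (N-bound nitrite) is a strong-field ligand (high in the spectrochemical series). A 3d d⁸ ion with strong-field ligands gains enough CFSE to favour square planar over tetrahedral. → square planar.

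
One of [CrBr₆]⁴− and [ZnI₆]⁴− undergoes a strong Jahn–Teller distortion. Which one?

[CrBr₆]⁴−

[CrBr₆]⁴−: Each bromide is −1; balancing the −4 overall charge requires Cr(II). Chromium is a group-6 element; Cr(II) is therefore d⁴. Bromide is a weak-field ligand for a first-row metal, so the complex is high-spin. The t₂g³e_g¹ (high-spin) configuration has an unevenly filled e_g set; the Jahn–Teller theorem predicts a tetragonal distortion (typically axial elongation) to lift the degeneracy.
[ZnI₆]⁴−: Summing ligand charges against the −4 overall charge gives an oxidation state of +2 for zinc. Zinc is a group-12 element; Zn(II) is therefore d¹⁰. The d¹⁰ configuration leaves the e_g set evenly filled (or empty) — no strong Jahn–Teller driving force.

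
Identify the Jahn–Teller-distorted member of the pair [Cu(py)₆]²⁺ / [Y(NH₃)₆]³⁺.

[Cu(py)₆]²⁺: Ligand charges: pyridine is neutral. With an overall charge of +2 the copper centre must be in the +2 oxidation state. Copper is a group-11 element; Cu(II) is therefore d⁹. The t₂g⁶e_g³ configuration has an unevenly filled e_g set; the Jahn–Teller theorem predicts a tetragonal distortion (typically axial elongation) to lift the degeneracy.
[Y(NH₃)₆]³⁺: Ligand charges: ammonia is neutral. With an overall charge of +3 the yttrium centre must be in the +3 oxidation state. Yttrium is a group-3 element; Y(III) is therefore d⁰. The d⁰ configuration leaves the e_g set evenly filled (or empty) — no strong Jahn–Teller driving force.

[Cu(py)₆]²⁺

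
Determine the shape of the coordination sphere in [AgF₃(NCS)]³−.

Ligand charges: each fluoride is −1; each isothiocyanate is −1. With an overall charge of −3 the silver centre must be in the +1 oxidation state.
Ag sits in group 11, so the d-electron count is 11 − 1 = 10.
Coordination number: 4.
A d¹⁰ ion has no crystal-field stabilisation preference between square planar and tetrahedral, so four ligands adopt the sterically favoured tetrahedral geometry.

tetrahedral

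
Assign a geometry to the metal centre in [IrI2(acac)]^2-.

Ligand charges: each iodide is −1; each acetylacetonate is −1. With an overall charge of −2 the iridium centre must be in the +1 oxidation state.
Group 9 minus oxidation state 1 gives a d⁸ configuration.
Counting donor atoms: 2×iodide (monodentate) → 2 donors; 1×acetylacetonate (bidentate) → 2 donors. Coordination number = 4.
A 5d d⁸ ion has a large crystal-field splitting; square planar leaves the high-energy d_{x²−y²} orbital empty and maximises CFSE.

square planar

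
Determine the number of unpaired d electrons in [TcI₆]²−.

3

Summing ligand charges against the −2 overall charge gives an oxidation state of +4 for technetium.
Technetium is a group-7 element; Tc(IV) is therefore d³.
In an octahedral field the d³ configuration is t₂g³e_g⁰ (only one arrangement possible), giving 3 unpaired electrons.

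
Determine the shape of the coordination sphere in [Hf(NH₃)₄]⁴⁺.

Ammonia is neutral; balancing the +4 overall charge requires Hf(IV).
Group 4 minus oxidation state 4 gives a d⁰ configuration.
Coordination number: 4.
A d⁰ ion has no crystal-field stabilisation preference between square planar and tetrahedral, so four ligands adopt the sterically favoured tetrahedral geometry.

tetrahedral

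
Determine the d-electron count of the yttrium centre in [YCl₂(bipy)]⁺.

Summing ligand charges against the +1 overall charge gives an oxidation state of +3 for yttrium.
Group 3 minus oxidation state 3 gives a d⁰ configuration.

d0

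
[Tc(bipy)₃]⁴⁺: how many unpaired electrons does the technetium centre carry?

3

2,2′-bipyridine is neutral; balancing the +4 overall charge requires Tc(IV).
Technetium is a group-7 element; Tc(IV) is therefore d³.
Counting donor atoms: 3×2,2′-bipyridine (bidentate) → 6 donors. Coordination number = 6.
In an octahedral field the d³ configuration is t₂g³e_g⁰ (only one arrangement possible), giving 3 unpaired electrons.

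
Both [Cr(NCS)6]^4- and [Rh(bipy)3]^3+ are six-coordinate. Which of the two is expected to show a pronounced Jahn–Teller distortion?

[Cr(NCS)6]^4-: Summing ligand charges against the −4 overall charge gives an oxidation state of +2 for chromium. Group 6 minus oxidation state 2 gives a d⁴ configuration. Isothiocyanate is a weak-field ligand for a first-row metal, so the complex is high-spin. The t₂g³e_g¹ (high-spin) configuration has an unevenly filled e_g set; the Jahn–Teller theorem predicts a tetragonal distortion (typically axial elongation) to lift the degeneracy.
[Rh(bipy)3]^3+: 2,2′-bipyridine is neutral; balancing the +3 overall charge requires Rh(III). Rhodium is a group-9 element; Rh(III) is therefore d⁶. A 4d ion has a large Δₒ and is invariably low-spin. The d⁶ configuration leaves the e_g set evenly filled (or empty) — no strong Jahn–Teller driving force.

[Cr(NCS)6]^4-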